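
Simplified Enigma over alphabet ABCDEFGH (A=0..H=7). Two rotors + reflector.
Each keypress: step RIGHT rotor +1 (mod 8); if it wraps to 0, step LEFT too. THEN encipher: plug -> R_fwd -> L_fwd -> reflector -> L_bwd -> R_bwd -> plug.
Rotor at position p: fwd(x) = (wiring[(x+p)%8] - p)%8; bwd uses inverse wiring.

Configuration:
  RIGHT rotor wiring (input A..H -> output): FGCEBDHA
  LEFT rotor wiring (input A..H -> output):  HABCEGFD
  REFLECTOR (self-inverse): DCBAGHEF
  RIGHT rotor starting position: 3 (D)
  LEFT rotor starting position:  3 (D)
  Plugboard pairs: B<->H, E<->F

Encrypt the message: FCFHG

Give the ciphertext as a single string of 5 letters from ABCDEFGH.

Answer: CFHBA

Derivation:
Char 1 ('F'): step: R->4, L=3; F->plug->E->R->B->L->B->refl->C->L'->D->R'->C->plug->C
Char 2 ('C'): step: R->5, L=3; C->plug->C->R->D->L->C->refl->B->L'->B->R'->E->plug->F
Char 3 ('F'): step: R->6, L=3; F->plug->E->R->E->L->A->refl->D->L'->C->R'->B->plug->H
Char 4 ('H'): step: R->7, L=3; H->plug->B->R->G->L->F->refl->H->L'->A->R'->H->plug->B
Char 5 ('G'): step: R->0, L->4 (L advanced); G->plug->G->R->H->L->G->refl->E->L'->F->R'->A->plug->A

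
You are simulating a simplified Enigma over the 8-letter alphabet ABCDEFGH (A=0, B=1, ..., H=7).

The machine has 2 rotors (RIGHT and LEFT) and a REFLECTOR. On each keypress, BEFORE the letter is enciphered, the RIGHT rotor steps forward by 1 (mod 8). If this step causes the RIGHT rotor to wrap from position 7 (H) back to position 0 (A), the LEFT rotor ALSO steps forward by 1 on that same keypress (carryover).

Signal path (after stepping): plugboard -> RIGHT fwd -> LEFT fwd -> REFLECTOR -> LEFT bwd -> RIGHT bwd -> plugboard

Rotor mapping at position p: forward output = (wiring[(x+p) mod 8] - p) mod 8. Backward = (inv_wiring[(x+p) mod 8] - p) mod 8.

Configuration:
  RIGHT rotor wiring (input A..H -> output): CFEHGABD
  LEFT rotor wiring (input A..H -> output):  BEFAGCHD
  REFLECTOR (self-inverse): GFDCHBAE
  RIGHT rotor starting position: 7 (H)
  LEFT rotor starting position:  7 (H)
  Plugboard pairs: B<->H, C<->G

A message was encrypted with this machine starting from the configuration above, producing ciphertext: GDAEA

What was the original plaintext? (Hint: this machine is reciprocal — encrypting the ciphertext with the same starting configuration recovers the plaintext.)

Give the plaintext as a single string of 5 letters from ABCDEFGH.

Char 1 ('G'): step: R->0, L->0 (L advanced); G->plug->C->R->E->L->G->refl->A->L'->D->R'->H->plug->B
Char 2 ('D'): step: R->1, L=0; D->plug->D->R->F->L->C->refl->D->L'->H->R'->E->plug->E
Char 3 ('A'): step: R->2, L=0; A->plug->A->R->C->L->F->refl->B->L'->A->R'->G->plug->C
Char 4 ('E'): step: R->3, L=0; E->plug->E->R->A->L->B->refl->F->L'->C->R'->G->plug->C
Char 5 ('A'): step: R->4, L=0; A->plug->A->R->C->L->F->refl->B->L'->A->R'->G->plug->C

Answer: BECCC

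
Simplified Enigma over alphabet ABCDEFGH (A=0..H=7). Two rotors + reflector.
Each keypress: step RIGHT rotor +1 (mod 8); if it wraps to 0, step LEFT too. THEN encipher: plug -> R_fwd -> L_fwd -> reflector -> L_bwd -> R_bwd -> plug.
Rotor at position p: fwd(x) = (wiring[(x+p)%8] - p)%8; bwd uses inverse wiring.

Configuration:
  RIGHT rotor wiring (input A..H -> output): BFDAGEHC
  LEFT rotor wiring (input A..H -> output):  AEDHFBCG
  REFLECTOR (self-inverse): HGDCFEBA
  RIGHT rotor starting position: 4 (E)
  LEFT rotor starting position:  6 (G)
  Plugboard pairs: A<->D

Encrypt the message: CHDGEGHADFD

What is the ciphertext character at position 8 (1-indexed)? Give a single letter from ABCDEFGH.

Char 1 ('C'): step: R->5, L=6; C->plug->C->R->F->L->B->refl->G->L'->D->R'->G->plug->G
Char 2 ('H'): step: R->6, L=6; H->plug->H->R->G->L->H->refl->A->L'->B->R'->A->plug->D
Char 3 ('D'): step: R->7, L=6; D->plug->A->R->D->L->G->refl->B->L'->F->R'->G->plug->G
Char 4 ('G'): step: R->0, L->7 (L advanced); G->plug->G->R->H->L->D->refl->C->L'->G->R'->E->plug->E
Char 5 ('E'): step: R->1, L=7; E->plug->E->R->D->L->E->refl->F->L'->C->R'->B->plug->B
Char 6 ('G'): step: R->2, L=7; G->plug->G->R->H->L->D->refl->C->L'->G->R'->B->plug->B
Char 7 ('H'): step: R->3, L=7; H->plug->H->R->A->L->H->refl->A->L'->E->R'->D->plug->A
Char 8 ('A'): step: R->4, L=7; A->plug->D->R->G->L->C->refl->D->L'->H->R'->G->plug->G

G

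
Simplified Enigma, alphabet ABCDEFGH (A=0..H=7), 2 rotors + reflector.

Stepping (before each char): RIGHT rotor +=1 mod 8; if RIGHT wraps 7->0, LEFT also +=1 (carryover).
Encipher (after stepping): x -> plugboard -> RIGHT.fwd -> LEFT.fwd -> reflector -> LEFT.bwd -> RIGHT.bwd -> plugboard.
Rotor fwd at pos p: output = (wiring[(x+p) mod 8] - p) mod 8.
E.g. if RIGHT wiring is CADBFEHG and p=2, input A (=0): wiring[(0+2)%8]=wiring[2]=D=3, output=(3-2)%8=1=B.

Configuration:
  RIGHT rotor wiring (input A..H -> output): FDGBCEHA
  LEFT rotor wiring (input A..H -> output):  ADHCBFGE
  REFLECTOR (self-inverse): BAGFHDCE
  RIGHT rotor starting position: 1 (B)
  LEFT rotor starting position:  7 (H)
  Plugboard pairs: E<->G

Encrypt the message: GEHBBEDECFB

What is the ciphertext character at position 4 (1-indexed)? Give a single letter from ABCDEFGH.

Char 1 ('G'): step: R->2, L=7; G->plug->E->R->F->L->C->refl->G->L'->G->R'->F->plug->F
Char 2 ('E'): step: R->3, L=7; E->plug->G->R->A->L->F->refl->D->L'->E->R'->D->plug->D
Char 3 ('H'): step: R->4, L=7; H->plug->H->R->F->L->C->refl->G->L'->G->R'->A->plug->A
Char 4 ('B'): step: R->5, L=7; B->plug->B->R->C->L->E->refl->H->L'->H->R'->A->plug->A

A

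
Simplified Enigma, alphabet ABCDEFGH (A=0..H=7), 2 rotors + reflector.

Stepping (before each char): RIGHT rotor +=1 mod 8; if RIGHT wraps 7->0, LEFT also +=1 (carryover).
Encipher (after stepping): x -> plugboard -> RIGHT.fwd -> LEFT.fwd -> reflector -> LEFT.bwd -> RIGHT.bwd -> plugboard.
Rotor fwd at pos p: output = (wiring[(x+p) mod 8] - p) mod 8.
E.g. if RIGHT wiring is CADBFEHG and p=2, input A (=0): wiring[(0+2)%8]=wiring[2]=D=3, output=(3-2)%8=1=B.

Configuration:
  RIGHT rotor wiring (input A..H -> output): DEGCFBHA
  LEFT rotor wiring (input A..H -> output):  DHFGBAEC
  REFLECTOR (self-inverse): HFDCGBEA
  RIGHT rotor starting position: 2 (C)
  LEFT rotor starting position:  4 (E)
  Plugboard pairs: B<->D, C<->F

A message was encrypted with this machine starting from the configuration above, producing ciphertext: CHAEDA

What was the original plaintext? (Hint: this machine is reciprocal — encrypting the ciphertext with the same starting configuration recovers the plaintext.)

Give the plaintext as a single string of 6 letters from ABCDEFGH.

Char 1 ('C'): step: R->3, L=4; C->plug->F->R->A->L->F->refl->B->L'->G->R'->C->plug->F
Char 2 ('H'): step: R->4, L=4; H->plug->H->R->G->L->B->refl->F->L'->A->R'->F->plug->C
Char 3 ('A'): step: R->5, L=4; A->plug->A->R->E->L->H->refl->A->L'->C->R'->B->plug->D
Char 4 ('E'): step: R->6, L=4; E->plug->E->R->A->L->F->refl->B->L'->G->R'->D->plug->B
Char 5 ('D'): step: R->7, L=4; D->plug->B->R->E->L->H->refl->A->L'->C->R'->G->plug->G
Char 6 ('A'): step: R->0, L->5 (L advanced); A->plug->A->R->D->L->G->refl->E->L'->H->R'->G->plug->G

Answer: FCDBGG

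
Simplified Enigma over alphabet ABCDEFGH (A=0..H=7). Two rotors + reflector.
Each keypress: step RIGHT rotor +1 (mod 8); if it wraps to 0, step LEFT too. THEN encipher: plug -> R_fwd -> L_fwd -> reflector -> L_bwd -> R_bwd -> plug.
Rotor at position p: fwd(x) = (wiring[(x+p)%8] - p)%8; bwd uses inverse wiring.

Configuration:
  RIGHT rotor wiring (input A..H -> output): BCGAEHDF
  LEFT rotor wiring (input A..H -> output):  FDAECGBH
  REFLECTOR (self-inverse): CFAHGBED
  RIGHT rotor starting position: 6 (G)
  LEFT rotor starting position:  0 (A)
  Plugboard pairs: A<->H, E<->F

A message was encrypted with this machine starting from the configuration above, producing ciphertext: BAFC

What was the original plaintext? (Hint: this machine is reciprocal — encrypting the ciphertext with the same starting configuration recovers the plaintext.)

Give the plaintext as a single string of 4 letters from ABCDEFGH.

Answer: ADCF

Derivation:
Char 1 ('B'): step: R->7, L=0; B->plug->B->R->C->L->A->refl->C->L'->E->R'->H->plug->A
Char 2 ('A'): step: R->0, L->1 (L advanced); A->plug->H->R->F->L->A->refl->C->L'->A->R'->D->plug->D
Char 3 ('F'): step: R->1, L=1; F->plug->E->R->G->L->G->refl->E->L'->H->R'->C->plug->C
Char 4 ('C'): step: R->2, L=1; C->plug->C->R->C->L->D->refl->H->L'->B->R'->E->plug->F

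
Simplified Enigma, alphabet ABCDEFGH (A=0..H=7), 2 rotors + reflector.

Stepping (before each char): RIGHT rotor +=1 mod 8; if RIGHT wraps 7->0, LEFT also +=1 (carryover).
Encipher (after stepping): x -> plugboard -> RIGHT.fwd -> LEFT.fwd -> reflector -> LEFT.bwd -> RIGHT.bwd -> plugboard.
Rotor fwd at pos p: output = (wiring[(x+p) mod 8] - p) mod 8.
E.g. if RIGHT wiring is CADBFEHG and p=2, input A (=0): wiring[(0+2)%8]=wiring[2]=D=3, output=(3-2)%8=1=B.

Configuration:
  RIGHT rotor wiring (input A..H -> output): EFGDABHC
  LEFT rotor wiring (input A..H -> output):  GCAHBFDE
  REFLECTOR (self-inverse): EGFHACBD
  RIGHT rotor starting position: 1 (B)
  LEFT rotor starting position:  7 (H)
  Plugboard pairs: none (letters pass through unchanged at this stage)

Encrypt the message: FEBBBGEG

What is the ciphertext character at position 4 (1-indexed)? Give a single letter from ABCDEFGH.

Char 1 ('F'): step: R->2, L=7; F->plug->F->R->A->L->F->refl->C->L'->F->R'->E->plug->E
Char 2 ('E'): step: R->3, L=7; E->plug->E->R->H->L->E->refl->A->L'->E->R'->D->plug->D
Char 3 ('B'): step: R->4, L=7; B->plug->B->R->F->L->C->refl->F->L'->A->R'->E->plug->E
Char 4 ('B'): step: R->5, L=7; B->plug->B->R->C->L->D->refl->H->L'->B->R'->F->plug->F

F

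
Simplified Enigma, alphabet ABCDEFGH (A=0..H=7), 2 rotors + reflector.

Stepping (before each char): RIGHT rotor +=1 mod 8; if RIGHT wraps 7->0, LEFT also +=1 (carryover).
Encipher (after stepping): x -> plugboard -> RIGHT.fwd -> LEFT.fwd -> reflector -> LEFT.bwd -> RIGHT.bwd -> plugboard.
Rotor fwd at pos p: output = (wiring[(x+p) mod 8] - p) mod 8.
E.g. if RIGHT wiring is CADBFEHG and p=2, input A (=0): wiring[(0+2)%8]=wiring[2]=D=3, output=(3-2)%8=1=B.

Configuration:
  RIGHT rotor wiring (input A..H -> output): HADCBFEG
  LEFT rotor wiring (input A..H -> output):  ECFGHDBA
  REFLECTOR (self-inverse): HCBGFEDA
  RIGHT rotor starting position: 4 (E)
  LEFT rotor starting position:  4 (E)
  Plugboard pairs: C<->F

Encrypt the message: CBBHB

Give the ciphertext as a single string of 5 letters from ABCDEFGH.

Answer: BEHAD

Derivation:
Char 1 ('C'): step: R->5, L=4; C->plug->F->R->G->L->B->refl->C->L'->H->R'->B->plug->B
Char 2 ('B'): step: R->6, L=4; B->plug->B->R->A->L->D->refl->G->L'->F->R'->E->plug->E
Char 3 ('B'): step: R->7, L=4; B->plug->B->R->A->L->D->refl->G->L'->F->R'->H->plug->H
Char 4 ('H'): step: R->0, L->5 (L advanced); H->plug->H->R->G->L->B->refl->C->L'->H->R'->A->plug->A
Char 5 ('B'): step: R->1, L=5; B->plug->B->R->C->L->D->refl->G->L'->A->R'->D->plug->D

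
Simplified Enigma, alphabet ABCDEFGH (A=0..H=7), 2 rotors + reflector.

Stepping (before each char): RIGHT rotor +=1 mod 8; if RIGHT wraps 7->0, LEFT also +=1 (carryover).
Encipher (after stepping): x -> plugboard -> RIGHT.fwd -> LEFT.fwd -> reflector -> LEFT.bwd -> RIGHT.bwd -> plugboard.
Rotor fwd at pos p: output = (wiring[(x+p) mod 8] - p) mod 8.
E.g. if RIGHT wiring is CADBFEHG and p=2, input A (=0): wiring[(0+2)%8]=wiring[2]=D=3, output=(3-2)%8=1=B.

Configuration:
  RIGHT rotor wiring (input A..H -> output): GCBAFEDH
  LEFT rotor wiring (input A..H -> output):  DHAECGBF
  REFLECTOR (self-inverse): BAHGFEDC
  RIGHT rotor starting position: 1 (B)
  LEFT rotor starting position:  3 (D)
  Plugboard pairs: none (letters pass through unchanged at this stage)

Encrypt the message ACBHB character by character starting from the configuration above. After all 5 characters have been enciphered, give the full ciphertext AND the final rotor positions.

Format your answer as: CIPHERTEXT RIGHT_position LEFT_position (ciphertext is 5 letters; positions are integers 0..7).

Answer: BEGED 6 3

Derivation:
Char 1 ('A'): step: R->2, L=3; A->plug->A->R->H->L->F->refl->E->L'->G->R'->B->plug->B
Char 2 ('C'): step: R->3, L=3; C->plug->C->R->B->L->H->refl->C->L'->E->R'->E->plug->E
Char 3 ('B'): step: R->4, L=3; B->plug->B->R->A->L->B->refl->A->L'->F->R'->G->plug->G
Char 4 ('H'): step: R->5, L=3; H->plug->H->R->A->L->B->refl->A->L'->F->R'->E->plug->E
Char 5 ('B'): step: R->6, L=3; B->plug->B->R->B->L->H->refl->C->L'->E->R'->D->plug->D
Final: ciphertext=BEGED, RIGHT=6, LEFT=3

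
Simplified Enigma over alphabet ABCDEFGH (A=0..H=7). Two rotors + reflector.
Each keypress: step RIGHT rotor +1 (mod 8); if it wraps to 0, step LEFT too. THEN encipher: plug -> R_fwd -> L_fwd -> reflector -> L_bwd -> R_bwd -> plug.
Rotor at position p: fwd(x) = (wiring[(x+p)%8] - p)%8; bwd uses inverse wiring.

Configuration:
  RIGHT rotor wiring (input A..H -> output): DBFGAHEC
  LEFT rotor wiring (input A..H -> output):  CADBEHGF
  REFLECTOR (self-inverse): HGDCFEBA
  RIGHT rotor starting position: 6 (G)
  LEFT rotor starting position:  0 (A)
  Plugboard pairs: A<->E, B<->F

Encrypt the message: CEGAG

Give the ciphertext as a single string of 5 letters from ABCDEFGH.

Char 1 ('C'): step: R->7, L=0; C->plug->C->R->C->L->D->refl->C->L'->A->R'->G->plug->G
Char 2 ('E'): step: R->0, L->1 (L advanced); E->plug->A->R->D->L->D->refl->C->L'->B->R'->B->plug->F
Char 3 ('G'): step: R->1, L=1; G->plug->G->R->B->L->C->refl->D->L'->D->R'->F->plug->B
Char 4 ('A'): step: R->2, L=1; A->plug->E->R->C->L->A->refl->H->L'->A->R'->F->plug->B
Char 5 ('G'): step: R->3, L=1; G->plug->G->R->G->L->E->refl->F->L'->F->R'->B->plug->F

Answer: GFBBF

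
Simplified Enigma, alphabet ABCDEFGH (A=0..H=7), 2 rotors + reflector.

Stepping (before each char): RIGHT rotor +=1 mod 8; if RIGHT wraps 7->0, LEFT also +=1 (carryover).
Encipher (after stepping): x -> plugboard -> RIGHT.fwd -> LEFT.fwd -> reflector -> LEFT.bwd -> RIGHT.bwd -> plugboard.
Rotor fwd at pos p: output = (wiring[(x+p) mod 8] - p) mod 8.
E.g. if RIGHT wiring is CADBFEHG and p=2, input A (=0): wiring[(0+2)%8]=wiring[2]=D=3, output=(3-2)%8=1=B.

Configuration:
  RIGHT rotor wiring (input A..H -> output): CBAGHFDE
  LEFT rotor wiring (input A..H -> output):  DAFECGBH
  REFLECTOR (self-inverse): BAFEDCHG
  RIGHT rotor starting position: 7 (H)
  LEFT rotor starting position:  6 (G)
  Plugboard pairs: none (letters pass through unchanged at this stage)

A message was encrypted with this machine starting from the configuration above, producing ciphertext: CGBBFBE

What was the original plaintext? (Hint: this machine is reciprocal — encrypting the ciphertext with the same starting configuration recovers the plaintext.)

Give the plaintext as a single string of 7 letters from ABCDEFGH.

Answer: ADHFBFF

Derivation:
Char 1 ('C'): step: R->0, L->7 (L advanced); C->plug->C->R->A->L->A->refl->B->L'->C->R'->A->plug->A
Char 2 ('G'): step: R->1, L=7; G->plug->G->R->D->L->G->refl->H->L'->G->R'->D->plug->D
Char 3 ('B'): step: R->2, L=7; B->plug->B->R->E->L->F->refl->C->L'->H->R'->H->plug->H
Char 4 ('B'): step: R->3, L=7; B->plug->B->R->E->L->F->refl->C->L'->H->R'->F->plug->F
Char 5 ('F'): step: R->4, L=7; F->plug->F->R->F->L->D->refl->E->L'->B->R'->B->plug->B
Char 6 ('B'): step: R->5, L=7; B->plug->B->R->G->L->H->refl->G->L'->D->R'->F->plug->F
Char 7 ('E'): step: R->6, L=7; E->plug->E->R->C->L->B->refl->A->L'->A->R'->F->plug->F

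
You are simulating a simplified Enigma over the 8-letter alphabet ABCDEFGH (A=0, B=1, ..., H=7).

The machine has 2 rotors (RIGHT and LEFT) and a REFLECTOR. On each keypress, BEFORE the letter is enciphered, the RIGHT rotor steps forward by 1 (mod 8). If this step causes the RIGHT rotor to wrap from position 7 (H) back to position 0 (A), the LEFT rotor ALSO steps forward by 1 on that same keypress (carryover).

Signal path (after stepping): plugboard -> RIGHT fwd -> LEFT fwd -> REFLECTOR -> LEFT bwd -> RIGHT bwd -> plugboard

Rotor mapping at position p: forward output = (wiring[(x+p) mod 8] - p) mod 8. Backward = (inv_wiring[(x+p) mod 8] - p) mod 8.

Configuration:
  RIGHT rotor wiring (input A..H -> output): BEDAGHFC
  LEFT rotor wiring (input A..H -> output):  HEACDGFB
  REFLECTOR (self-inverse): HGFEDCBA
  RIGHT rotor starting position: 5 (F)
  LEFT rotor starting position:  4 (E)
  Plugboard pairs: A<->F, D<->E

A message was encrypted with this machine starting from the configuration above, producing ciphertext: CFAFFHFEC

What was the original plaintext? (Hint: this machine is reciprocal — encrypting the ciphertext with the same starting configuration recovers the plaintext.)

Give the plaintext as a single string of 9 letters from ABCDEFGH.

Answer: HDEDCDDHE

Derivation:
Char 1 ('C'): step: R->6, L=4; C->plug->C->R->D->L->F->refl->C->L'->B->R'->H->plug->H
Char 2 ('F'): step: R->7, L=4; F->plug->A->R->D->L->F->refl->C->L'->B->R'->E->plug->D
Char 3 ('A'): step: R->0, L->5 (L advanced); A->plug->F->R->H->L->G->refl->B->L'->A->R'->D->plug->E
Char 4 ('F'): step: R->1, L=5; F->plug->A->R->D->L->C->refl->F->L'->G->R'->E->plug->D
Char 5 ('F'): step: R->2, L=5; F->plug->A->R->B->L->A->refl->H->L'->E->R'->C->plug->C
Char 6 ('H'): step: R->3, L=5; H->plug->H->R->A->L->B->refl->G->L'->H->R'->E->plug->D
Char 7 ('F'): step: R->4, L=5; F->plug->A->R->C->L->E->refl->D->L'->F->R'->E->plug->D
Char 8 ('E'): step: R->5, L=5; E->plug->D->R->E->L->H->refl->A->L'->B->R'->H->plug->H
Char 9 ('C'): step: R->6, L=5; C->plug->C->R->D->L->C->refl->F->L'->G->R'->D->plug->E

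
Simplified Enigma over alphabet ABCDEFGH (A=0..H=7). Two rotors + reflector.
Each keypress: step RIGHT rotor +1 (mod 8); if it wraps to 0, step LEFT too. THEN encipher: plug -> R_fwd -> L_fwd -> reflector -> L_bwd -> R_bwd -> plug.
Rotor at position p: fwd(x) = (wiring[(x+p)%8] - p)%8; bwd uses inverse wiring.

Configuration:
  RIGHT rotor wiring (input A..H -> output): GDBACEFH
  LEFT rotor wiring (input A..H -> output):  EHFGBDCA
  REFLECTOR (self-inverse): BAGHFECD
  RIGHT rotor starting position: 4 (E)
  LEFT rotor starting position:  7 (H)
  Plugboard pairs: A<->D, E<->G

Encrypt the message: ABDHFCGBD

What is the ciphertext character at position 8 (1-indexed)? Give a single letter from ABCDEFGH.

Char 1 ('A'): step: R->5, L=7; A->plug->D->R->B->L->F->refl->E->L'->G->R'->E->plug->G
Char 2 ('B'): step: R->6, L=7; B->plug->B->R->B->L->F->refl->E->L'->G->R'->H->plug->H
Char 3 ('D'): step: R->7, L=7; D->plug->A->R->A->L->B->refl->A->L'->C->R'->D->plug->A
Char 4 ('H'): step: R->0, L->0 (L advanced); H->plug->H->R->H->L->A->refl->B->L'->E->R'->F->plug->F
Char 5 ('F'): step: R->1, L=0; F->plug->F->R->E->L->B->refl->A->L'->H->R'->C->plug->C
Char 6 ('C'): step: R->2, L=0; C->plug->C->R->A->L->E->refl->F->L'->C->R'->D->plug->A
Char 7 ('G'): step: R->3, L=0; G->plug->E->R->E->L->B->refl->A->L'->H->R'->B->plug->B
Char 8 ('B'): step: R->4, L=0; B->plug->B->R->A->L->E->refl->F->L'->C->R'->E->plug->G

G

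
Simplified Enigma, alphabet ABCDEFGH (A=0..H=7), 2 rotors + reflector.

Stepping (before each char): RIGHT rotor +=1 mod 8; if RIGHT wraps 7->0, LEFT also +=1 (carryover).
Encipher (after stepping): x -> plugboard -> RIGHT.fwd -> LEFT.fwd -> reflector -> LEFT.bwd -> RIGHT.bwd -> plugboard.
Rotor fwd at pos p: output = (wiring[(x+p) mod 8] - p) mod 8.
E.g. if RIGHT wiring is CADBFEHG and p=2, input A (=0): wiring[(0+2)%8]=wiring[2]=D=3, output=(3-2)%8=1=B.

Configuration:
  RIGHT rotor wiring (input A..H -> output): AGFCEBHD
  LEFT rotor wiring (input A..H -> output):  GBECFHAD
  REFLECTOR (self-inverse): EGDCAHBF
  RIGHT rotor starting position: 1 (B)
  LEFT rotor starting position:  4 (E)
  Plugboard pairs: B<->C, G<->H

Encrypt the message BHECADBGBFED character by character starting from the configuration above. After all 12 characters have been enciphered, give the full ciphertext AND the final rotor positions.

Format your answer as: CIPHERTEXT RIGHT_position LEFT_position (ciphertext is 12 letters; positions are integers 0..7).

Char 1 ('B'): step: R->2, L=4; B->plug->C->R->C->L->E->refl->A->L'->G->R'->G->plug->H
Char 2 ('H'): step: R->3, L=4; H->plug->G->R->D->L->H->refl->F->L'->F->R'->F->plug->F
Char 3 ('E'): step: R->4, L=4; E->plug->E->R->E->L->C->refl->D->L'->B->R'->G->plug->H
Char 4 ('C'): step: R->5, L=4; C->plug->B->R->C->L->E->refl->A->L'->G->R'->C->plug->B
Char 5 ('A'): step: R->6, L=4; A->plug->A->R->B->L->D->refl->C->L'->E->R'->F->plug->F
Char 6 ('D'): step: R->7, L=4; D->plug->D->R->G->L->A->refl->E->L'->C->R'->G->plug->H
Char 7 ('B'): step: R->0, L->5 (L advanced); B->plug->C->R->F->L->H->refl->F->L'->G->R'->B->plug->C
Char 8 ('G'): step: R->1, L=5; G->plug->H->R->H->L->A->refl->E->L'->E->R'->B->plug->C
Char 9 ('B'): step: R->2, L=5; B->plug->C->R->C->L->G->refl->B->L'->D->R'->A->plug->A
Char 10 ('F'): step: R->3, L=5; F->plug->F->R->F->L->H->refl->F->L'->G->R'->C->plug->B
Char 11 ('E'): step: R->4, L=5; E->plug->E->R->E->L->E->refl->A->L'->H->R'->D->plug->D
Char 12 ('D'): step: R->5, L=5; D->plug->D->R->D->L->B->refl->G->L'->C->R'->B->plug->C
Final: ciphertext=HFHBFHCCABDC, RIGHT=5, LEFT=5

Answer: HFHBFHCCABDC 5 5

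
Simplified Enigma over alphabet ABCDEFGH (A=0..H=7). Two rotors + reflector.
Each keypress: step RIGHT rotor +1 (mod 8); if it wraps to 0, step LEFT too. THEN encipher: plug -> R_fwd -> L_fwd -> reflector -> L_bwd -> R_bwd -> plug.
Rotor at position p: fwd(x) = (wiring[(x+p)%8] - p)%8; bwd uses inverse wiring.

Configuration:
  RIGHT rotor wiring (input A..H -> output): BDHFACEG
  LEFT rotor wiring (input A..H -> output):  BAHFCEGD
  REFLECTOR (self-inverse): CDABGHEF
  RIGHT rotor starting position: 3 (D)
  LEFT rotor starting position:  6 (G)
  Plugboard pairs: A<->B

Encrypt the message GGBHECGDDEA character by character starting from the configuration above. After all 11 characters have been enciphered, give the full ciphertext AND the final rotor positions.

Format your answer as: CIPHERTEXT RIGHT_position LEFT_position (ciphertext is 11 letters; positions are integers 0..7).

Answer: CHFFGHCEEAH 6 7

Derivation:
Char 1 ('G'): step: R->4, L=6; G->plug->G->R->D->L->C->refl->A->L'->A->R'->C->plug->C
Char 2 ('G'): step: R->5, L=6; G->plug->G->R->A->L->A->refl->C->L'->D->R'->H->plug->H
Char 3 ('B'): step: R->6, L=6; B->plug->A->R->G->L->E->refl->G->L'->H->R'->F->plug->F
Char 4 ('H'): step: R->7, L=6; H->plug->H->R->F->L->H->refl->F->L'->B->R'->F->plug->F
Char 5 ('E'): step: R->0, L->7 (L advanced); E->plug->E->R->A->L->E->refl->G->L'->E->R'->G->plug->G
Char 6 ('C'): step: R->1, L=7; C->plug->C->R->E->L->G->refl->E->L'->A->R'->H->plug->H
Char 7 ('G'): step: R->2, L=7; G->plug->G->R->H->L->H->refl->F->L'->G->R'->C->plug->C
Char 8 ('D'): step: R->3, L=7; D->plug->D->R->B->L->C->refl->A->L'->D->R'->E->plug->E
Char 9 ('D'): step: R->4, L=7; D->plug->D->R->C->L->B->refl->D->L'->F->R'->E->plug->E
Char 10 ('E'): step: R->5, L=7; E->plug->E->R->G->L->F->refl->H->L'->H->R'->B->plug->A
Char 11 ('A'): step: R->6, L=7; A->plug->B->R->A->L->E->refl->G->L'->E->R'->H->plug->H
Final: ciphertext=CHFFGHCEEAH, RIGHT=6, LEFT=7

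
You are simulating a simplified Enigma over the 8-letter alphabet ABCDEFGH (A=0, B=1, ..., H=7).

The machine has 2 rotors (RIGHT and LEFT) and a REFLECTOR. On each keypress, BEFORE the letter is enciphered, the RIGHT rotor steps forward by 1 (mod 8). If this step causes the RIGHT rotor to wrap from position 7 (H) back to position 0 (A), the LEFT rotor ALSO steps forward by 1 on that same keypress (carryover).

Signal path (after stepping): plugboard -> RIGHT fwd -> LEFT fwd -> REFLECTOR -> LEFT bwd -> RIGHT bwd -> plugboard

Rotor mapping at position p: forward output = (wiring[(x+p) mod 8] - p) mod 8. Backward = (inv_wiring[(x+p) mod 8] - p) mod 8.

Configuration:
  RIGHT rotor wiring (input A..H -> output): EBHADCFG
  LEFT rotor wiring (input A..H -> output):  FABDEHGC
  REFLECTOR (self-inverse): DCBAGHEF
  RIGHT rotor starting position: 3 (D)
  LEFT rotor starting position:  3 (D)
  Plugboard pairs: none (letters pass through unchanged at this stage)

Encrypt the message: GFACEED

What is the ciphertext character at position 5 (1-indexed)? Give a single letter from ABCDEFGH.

Char 1 ('G'): step: R->4, L=3; G->plug->G->R->D->L->D->refl->A->L'->A->R'->E->plug->E
Char 2 ('F'): step: R->5, L=3; F->plug->F->R->C->L->E->refl->G->L'->H->R'->D->plug->D
Char 3 ('A'): step: R->6, L=3; A->plug->A->R->H->L->G->refl->E->L'->C->R'->F->plug->F
Char 4 ('C'): step: R->7, L=3; C->plug->C->R->C->L->E->refl->G->L'->H->R'->A->plug->A
Char 5 ('E'): step: R->0, L->4 (L advanced); E->plug->E->R->D->L->G->refl->E->L'->F->R'->G->plug->G

G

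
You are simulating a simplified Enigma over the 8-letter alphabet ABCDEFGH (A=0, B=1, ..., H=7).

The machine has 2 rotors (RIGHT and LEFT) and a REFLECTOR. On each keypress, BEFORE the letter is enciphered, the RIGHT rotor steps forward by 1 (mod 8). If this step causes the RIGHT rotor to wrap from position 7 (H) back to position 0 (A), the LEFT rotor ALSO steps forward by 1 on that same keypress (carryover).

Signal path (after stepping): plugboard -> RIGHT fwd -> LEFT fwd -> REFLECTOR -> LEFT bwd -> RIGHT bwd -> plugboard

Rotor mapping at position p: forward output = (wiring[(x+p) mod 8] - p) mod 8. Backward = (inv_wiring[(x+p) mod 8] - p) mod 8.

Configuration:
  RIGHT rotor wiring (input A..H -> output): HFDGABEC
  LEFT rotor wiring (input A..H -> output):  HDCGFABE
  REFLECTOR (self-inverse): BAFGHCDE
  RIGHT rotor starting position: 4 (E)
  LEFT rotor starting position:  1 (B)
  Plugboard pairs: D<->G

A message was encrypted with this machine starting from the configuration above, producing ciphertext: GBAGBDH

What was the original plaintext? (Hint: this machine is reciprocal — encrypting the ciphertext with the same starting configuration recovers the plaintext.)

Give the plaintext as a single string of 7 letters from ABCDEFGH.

Char 1 ('G'): step: R->5, L=1; G->plug->D->R->C->L->F->refl->C->L'->A->R'->E->plug->E
Char 2 ('B'): step: R->6, L=1; B->plug->B->R->E->L->H->refl->E->L'->D->R'->H->plug->H
Char 3 ('A'): step: R->7, L=1; A->plug->A->R->D->L->E->refl->H->L'->E->R'->D->plug->G
Char 4 ('G'): step: R->0, L->2 (L advanced); G->plug->D->R->G->L->F->refl->C->L'->F->R'->B->plug->B
Char 5 ('B'): step: R->1, L=2; B->plug->B->R->C->L->D->refl->G->L'->D->R'->F->plug->F
Char 6 ('D'): step: R->2, L=2; D->plug->G->R->F->L->C->refl->F->L'->G->R'->C->plug->C
Char 7 ('H'): step: R->3, L=2; H->plug->H->R->A->L->A->refl->B->L'->H->R'->E->plug->E

Answer: EHGBFCE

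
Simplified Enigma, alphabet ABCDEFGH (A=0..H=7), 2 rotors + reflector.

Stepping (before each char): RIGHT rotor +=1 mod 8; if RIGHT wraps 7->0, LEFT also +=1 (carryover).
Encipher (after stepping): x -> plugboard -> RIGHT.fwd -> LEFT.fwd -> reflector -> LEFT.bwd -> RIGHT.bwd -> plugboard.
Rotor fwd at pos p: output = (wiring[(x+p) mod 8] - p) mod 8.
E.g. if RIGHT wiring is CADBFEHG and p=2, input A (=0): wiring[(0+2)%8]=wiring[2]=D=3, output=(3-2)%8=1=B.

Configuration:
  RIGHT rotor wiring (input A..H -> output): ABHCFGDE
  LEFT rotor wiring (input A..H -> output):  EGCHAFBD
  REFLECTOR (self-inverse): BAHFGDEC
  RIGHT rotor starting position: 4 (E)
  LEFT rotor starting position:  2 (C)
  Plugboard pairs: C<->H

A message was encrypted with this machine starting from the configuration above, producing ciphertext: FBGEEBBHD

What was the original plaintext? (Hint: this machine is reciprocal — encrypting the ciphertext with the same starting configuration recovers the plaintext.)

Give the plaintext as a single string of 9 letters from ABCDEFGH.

Answer: HFHCDHABC

Derivation:
Char 1 ('F'): step: R->5, L=2; F->plug->F->R->C->L->G->refl->E->L'->H->R'->C->plug->H
Char 2 ('B'): step: R->6, L=2; B->plug->B->R->G->L->C->refl->H->L'->E->R'->F->plug->F
Char 3 ('G'): step: R->7, L=2; G->plug->G->R->H->L->E->refl->G->L'->C->R'->C->plug->H
Char 4 ('E'): step: R->0, L->3 (L advanced); E->plug->E->R->F->L->B->refl->A->L'->E->R'->H->plug->C
Char 5 ('E'): step: R->1, L=3; E->plug->E->R->F->L->B->refl->A->L'->E->R'->D->plug->D
Char 6 ('B'): step: R->2, L=3; B->plug->B->R->A->L->E->refl->G->L'->D->R'->C->plug->H
Char 7 ('B'): step: R->3, L=3; B->plug->B->R->C->L->C->refl->H->L'->H->R'->A->plug->A
Char 8 ('H'): step: R->4, L=3; H->plug->C->R->H->L->H->refl->C->L'->C->R'->B->plug->B
Char 9 ('D'): step: R->5, L=3; D->plug->D->R->D->L->G->refl->E->L'->A->R'->H->plug->C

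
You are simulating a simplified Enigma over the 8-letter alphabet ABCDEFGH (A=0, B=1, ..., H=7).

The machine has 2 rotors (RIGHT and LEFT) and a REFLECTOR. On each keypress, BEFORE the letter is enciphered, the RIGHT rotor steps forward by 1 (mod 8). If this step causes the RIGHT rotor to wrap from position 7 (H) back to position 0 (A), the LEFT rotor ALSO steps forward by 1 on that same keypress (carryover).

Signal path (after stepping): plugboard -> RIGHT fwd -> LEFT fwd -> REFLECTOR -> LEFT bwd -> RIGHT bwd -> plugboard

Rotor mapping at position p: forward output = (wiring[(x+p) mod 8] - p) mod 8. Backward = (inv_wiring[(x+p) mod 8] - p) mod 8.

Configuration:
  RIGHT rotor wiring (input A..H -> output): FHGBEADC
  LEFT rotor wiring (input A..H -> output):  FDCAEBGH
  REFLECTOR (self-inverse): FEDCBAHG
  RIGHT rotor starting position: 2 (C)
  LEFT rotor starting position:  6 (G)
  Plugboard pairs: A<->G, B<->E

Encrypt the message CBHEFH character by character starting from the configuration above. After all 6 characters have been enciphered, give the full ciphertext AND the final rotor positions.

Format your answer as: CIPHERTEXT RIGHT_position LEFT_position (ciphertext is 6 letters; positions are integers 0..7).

Char 1 ('C'): step: R->3, L=6; C->plug->C->R->F->L->C->refl->D->L'->H->R'->E->plug->B
Char 2 ('B'): step: R->4, L=6; B->plug->E->R->B->L->B->refl->E->L'->E->R'->B->plug->E
Char 3 ('H'): step: R->5, L=6; H->plug->H->R->H->L->D->refl->C->L'->F->R'->C->plug->C
Char 4 ('E'): step: R->6, L=6; E->plug->B->R->E->L->E->refl->B->L'->B->R'->D->plug->D
Char 5 ('F'): step: R->7, L=6; F->plug->F->R->F->L->C->refl->D->L'->H->R'->D->plug->D
Char 6 ('H'): step: R->0, L->7 (L advanced); H->plug->H->R->C->L->E->refl->B->L'->E->R'->E->plug->B
Final: ciphertext=BECDDB, RIGHT=0, LEFT=7

Answer: BECDDB 0 7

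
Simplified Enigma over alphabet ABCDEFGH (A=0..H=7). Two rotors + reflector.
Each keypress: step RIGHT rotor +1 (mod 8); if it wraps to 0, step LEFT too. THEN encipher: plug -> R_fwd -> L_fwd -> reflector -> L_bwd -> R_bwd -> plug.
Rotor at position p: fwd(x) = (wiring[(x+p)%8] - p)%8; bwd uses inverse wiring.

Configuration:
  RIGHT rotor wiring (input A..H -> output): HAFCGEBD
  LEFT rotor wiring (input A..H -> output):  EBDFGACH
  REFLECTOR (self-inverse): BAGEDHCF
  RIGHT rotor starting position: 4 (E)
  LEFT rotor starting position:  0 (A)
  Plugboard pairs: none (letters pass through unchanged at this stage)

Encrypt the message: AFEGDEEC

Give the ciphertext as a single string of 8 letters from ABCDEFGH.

Answer: EHFEFDGB

Derivation:
Char 1 ('A'): step: R->5, L=0; A->plug->A->R->H->L->H->refl->F->L'->D->R'->E->plug->E
Char 2 ('F'): step: R->6, L=0; F->plug->F->R->E->L->G->refl->C->L'->G->R'->H->plug->H
Char 3 ('E'): step: R->7, L=0; E->plug->E->R->D->L->F->refl->H->L'->H->R'->F->plug->F
Char 4 ('G'): step: R->0, L->1 (L advanced); G->plug->G->R->B->L->C->refl->G->L'->G->R'->E->plug->E
Char 5 ('D'): step: R->1, L=1; D->plug->D->R->F->L->B->refl->A->L'->A->R'->F->plug->F
Char 6 ('E'): step: R->2, L=1; E->plug->E->R->H->L->D->refl->E->L'->C->R'->D->plug->D
Char 7 ('E'): step: R->3, L=1; E->plug->E->R->A->L->A->refl->B->L'->F->R'->G->plug->G
Char 8 ('C'): step: R->4, L=1; C->plug->C->R->F->L->B->refl->A->L'->A->R'->B->plug->B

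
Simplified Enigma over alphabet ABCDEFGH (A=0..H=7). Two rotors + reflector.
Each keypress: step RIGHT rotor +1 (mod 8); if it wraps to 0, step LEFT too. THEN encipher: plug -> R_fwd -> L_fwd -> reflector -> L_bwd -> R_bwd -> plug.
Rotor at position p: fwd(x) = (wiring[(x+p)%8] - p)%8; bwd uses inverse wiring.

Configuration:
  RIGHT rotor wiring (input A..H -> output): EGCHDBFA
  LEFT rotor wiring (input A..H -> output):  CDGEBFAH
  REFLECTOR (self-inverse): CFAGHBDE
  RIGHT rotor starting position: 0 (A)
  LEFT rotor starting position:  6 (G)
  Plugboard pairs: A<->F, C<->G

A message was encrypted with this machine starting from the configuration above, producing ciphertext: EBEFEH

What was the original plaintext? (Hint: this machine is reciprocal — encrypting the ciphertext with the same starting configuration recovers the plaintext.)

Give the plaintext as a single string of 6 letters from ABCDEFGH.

Char 1 ('E'): step: R->1, L=6; E->plug->E->R->A->L->C->refl->A->L'->E->R'->F->plug->A
Char 2 ('B'): step: R->2, L=6; B->plug->B->R->F->L->G->refl->D->L'->G->R'->F->plug->A
Char 3 ('E'): step: R->3, L=6; E->plug->E->R->F->L->G->refl->D->L'->G->R'->C->plug->G
Char 4 ('F'): step: R->4, L=6; F->plug->A->R->H->L->H->refl->E->L'->C->R'->F->plug->A
Char 5 ('E'): step: R->5, L=6; E->plug->E->R->B->L->B->refl->F->L'->D->R'->C->plug->G
Char 6 ('H'): step: R->6, L=6; H->plug->H->R->D->L->F->refl->B->L'->B->R'->F->plug->A

Answer: AAGAGA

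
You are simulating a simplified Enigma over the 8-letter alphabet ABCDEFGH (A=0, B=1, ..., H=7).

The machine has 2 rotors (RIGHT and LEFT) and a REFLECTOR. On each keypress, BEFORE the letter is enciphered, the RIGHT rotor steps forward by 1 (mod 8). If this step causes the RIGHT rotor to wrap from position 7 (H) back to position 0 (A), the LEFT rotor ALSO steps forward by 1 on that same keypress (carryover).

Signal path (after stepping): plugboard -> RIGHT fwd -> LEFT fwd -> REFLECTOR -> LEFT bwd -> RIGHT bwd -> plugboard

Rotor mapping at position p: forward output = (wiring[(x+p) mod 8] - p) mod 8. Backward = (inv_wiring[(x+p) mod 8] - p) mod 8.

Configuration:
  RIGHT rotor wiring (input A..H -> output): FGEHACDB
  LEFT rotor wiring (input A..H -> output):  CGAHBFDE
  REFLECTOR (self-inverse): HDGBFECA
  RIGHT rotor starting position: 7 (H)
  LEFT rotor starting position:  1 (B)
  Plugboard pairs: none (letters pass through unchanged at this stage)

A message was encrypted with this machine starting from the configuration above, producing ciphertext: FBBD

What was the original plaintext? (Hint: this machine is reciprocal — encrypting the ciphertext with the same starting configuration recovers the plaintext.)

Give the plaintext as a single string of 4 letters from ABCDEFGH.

Char 1 ('F'): step: R->0, L->2 (L advanced); F->plug->F->R->C->L->H->refl->A->L'->G->R'->B->plug->B
Char 2 ('B'): step: R->1, L=2; B->plug->B->R->D->L->D->refl->B->L'->E->R'->H->plug->H
Char 3 ('B'): step: R->2, L=2; B->plug->B->R->F->L->C->refl->G->L'->A->R'->D->plug->D
Char 4 ('D'): step: R->3, L=2; D->plug->D->R->A->L->G->refl->C->L'->F->R'->B->plug->B

Answer: BHDB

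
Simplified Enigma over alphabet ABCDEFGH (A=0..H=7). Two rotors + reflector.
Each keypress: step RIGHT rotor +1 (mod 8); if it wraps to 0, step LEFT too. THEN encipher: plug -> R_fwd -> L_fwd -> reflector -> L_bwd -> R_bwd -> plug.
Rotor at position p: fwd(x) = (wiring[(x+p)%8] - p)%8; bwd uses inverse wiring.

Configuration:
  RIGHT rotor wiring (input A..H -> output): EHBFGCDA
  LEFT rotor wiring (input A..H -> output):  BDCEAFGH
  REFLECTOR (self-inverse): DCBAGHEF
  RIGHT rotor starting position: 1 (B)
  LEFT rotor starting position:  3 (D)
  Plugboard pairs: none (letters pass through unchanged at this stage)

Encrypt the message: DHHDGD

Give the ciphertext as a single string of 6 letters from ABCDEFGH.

Char 1 ('D'): step: R->2, L=3; D->plug->D->R->A->L->B->refl->C->L'->C->R'->G->plug->G
Char 2 ('H'): step: R->3, L=3; H->plug->H->R->G->L->A->refl->D->L'->D->R'->B->plug->B
Char 3 ('H'): step: R->4, L=3; H->plug->H->R->B->L->F->refl->H->L'->H->R'->C->plug->C
Char 4 ('D'): step: R->5, L=3; D->plug->D->R->H->L->H->refl->F->L'->B->R'->H->plug->H
Char 5 ('G'): step: R->6, L=3; G->plug->G->R->A->L->B->refl->C->L'->C->R'->B->plug->B
Char 6 ('D'): step: R->7, L=3; D->plug->D->R->C->L->C->refl->B->L'->A->R'->C->plug->C

Answer: GBCHBC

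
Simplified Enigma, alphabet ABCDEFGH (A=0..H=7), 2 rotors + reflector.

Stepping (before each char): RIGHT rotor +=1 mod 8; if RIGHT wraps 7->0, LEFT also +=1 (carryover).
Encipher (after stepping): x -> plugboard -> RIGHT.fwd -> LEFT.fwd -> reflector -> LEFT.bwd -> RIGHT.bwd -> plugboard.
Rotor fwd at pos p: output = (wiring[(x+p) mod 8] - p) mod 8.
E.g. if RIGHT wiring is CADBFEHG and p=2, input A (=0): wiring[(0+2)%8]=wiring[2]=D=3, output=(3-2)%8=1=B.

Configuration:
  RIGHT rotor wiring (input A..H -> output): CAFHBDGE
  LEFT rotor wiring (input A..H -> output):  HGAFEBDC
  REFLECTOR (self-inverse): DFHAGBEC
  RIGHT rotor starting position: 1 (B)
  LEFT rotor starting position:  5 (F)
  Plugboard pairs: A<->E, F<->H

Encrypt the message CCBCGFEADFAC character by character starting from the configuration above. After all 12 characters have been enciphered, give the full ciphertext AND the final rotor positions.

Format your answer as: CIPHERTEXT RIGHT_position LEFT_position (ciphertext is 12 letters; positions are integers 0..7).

Char 1 ('C'): step: R->2, L=5; C->plug->C->R->H->L->H->refl->C->L'->D->R'->A->plug->E
Char 2 ('C'): step: R->3, L=5; C->plug->C->R->A->L->E->refl->G->L'->B->R'->E->plug->A
Char 3 ('B'): step: R->4, L=5; B->plug->B->R->H->L->H->refl->C->L'->D->R'->H->plug->F
Char 4 ('C'): step: R->5, L=5; C->plug->C->R->H->L->H->refl->C->L'->D->R'->E->plug->A
Char 5 ('G'): step: R->6, L=5; G->plug->G->R->D->L->C->refl->H->L'->H->R'->E->plug->A
Char 6 ('F'): step: R->7, L=5; F->plug->H->R->H->L->H->refl->C->L'->D->R'->B->plug->B
Char 7 ('E'): step: R->0, L->6 (L advanced); E->plug->A->R->C->L->B->refl->F->L'->A->R'->B->plug->B
Char 8 ('A'): step: R->1, L=6; A->plug->E->R->C->L->B->refl->F->L'->A->R'->D->plug->D
Char 9 ('D'): step: R->2, L=6; D->plug->D->R->B->L->E->refl->G->L'->G->R'->H->plug->F
Char 10 ('F'): step: R->3, L=6; F->plug->H->R->C->L->B->refl->F->L'->A->R'->C->plug->C
Char 11 ('A'): step: R->4, L=6; A->plug->E->R->G->L->G->refl->E->L'->B->R'->G->plug->G
Char 12 ('C'): step: R->5, L=6; C->plug->C->R->H->L->D->refl->A->L'->D->R'->E->plug->A
Final: ciphertext=EAFAABBDFCGA, RIGHT=5, LEFT=6

Answer: EAFAABBDFCGA 5 6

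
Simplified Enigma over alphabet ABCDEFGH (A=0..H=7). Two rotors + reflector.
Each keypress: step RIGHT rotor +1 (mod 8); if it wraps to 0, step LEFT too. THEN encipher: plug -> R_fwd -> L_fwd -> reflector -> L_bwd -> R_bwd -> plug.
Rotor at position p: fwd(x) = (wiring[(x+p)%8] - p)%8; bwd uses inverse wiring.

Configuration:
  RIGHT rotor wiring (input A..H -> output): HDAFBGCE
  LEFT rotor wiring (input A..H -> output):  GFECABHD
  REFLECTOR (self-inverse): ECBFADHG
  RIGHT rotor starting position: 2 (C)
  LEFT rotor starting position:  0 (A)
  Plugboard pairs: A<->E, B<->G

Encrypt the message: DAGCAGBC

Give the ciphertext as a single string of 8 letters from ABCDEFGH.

Char 1 ('D'): step: R->3, L=0; D->plug->D->R->H->L->D->refl->F->L'->B->R'->E->plug->A
Char 2 ('A'): step: R->4, L=0; A->plug->E->R->D->L->C->refl->B->L'->F->R'->A->plug->E
Char 3 ('G'): step: R->5, L=0; G->plug->B->R->F->L->B->refl->C->L'->D->R'->F->plug->F
Char 4 ('C'): step: R->6, L=0; C->plug->C->R->B->L->F->refl->D->L'->H->R'->F->plug->F
Char 5 ('A'): step: R->7, L=0; A->plug->E->R->G->L->H->refl->G->L'->A->R'->B->plug->G
Char 6 ('G'): step: R->0, L->1 (L advanced); G->plug->B->R->D->L->H->refl->G->L'->F->R'->D->plug->D
Char 7 ('B'): step: R->1, L=1; B->plug->G->R->D->L->H->refl->G->L'->F->R'->E->plug->A
Char 8 ('C'): step: R->2, L=1; C->plug->C->R->H->L->F->refl->D->L'->B->R'->H->plug->H

Answer: AEFFGDAH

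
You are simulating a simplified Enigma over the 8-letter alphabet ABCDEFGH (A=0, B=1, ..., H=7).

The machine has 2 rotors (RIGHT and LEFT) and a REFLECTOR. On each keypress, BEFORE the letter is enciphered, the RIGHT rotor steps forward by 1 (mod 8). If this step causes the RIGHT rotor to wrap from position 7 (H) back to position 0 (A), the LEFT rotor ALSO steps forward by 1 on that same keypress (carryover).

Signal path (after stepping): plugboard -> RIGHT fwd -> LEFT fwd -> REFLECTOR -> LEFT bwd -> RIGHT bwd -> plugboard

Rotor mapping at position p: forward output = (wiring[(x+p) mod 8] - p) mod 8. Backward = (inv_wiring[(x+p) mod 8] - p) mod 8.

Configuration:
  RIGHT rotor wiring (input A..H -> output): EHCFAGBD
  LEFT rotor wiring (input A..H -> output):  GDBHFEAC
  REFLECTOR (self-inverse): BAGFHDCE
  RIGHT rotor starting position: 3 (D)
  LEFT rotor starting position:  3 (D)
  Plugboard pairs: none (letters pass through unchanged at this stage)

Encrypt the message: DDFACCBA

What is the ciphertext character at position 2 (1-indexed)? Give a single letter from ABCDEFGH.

Char 1 ('D'): step: R->4, L=3; D->plug->D->R->H->L->G->refl->C->L'->B->R'->H->plug->H
Char 2 ('D'): step: R->5, L=3; D->plug->D->R->H->L->G->refl->C->L'->B->R'->A->plug->A

A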